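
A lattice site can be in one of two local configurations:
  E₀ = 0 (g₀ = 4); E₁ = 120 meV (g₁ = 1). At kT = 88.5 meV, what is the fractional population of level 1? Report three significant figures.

0.0605

Eᵢ/kT = 0, 1.3559.
Z = Σ gᵢe^(−Eᵢ/kT) = 4·e^(−0) + 1·e^(−1.3559) = 4.0000 + 0.25772 = 4.2577.
P₁ = g₁ e^(−E₁/kT) / Z = 0.25772/4.2577 = 0.0605.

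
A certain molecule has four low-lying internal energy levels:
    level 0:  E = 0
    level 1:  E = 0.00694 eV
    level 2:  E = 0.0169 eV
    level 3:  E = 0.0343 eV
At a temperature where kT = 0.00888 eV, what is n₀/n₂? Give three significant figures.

6.71

n₀/n₂ = exp[−(E₀−E₂)/kT] = exp(−(-0.0169 eV)/(0.00888 eV)) = exp(1.9032) = 6.71.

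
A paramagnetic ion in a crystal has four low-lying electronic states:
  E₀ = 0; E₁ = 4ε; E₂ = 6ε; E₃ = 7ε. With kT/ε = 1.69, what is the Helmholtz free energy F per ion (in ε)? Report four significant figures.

-0.2190 ε

Eᵢ/kT = 0, 2.36686, 3.55030, 4.14201.
Z = Σ e^(−Eᵢ/kT) = e^(−0) + e^(−2.36686) + e^(−3.55030) + e^(−4.14201) = 1.00000 + 0.0937747 + 0.0287160 + 0.0158909 = 1.13838.
F = −kT ln Z = −1.69 × ln(1.13838) = −1.69 × 0.129606 = -0.2190 ε.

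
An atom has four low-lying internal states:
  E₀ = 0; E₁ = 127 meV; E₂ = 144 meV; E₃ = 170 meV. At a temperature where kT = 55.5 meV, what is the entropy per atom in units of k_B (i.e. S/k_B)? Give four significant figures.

0.6665

Eᵢ/kT = 0, 2.28829, 2.59459, 3.06306.
Z = Σ e^(−Eᵢ/kT) = e^(−0) + e^(−2.28829) + e^(−2.59459) + e^(−3.06306) = 1.00000 + 0.101440 + 0.0746765 + 0.0467444 = 1.22286.
⟨E⟩ = Σ EᵢPᵢ = 25.8270 meV.
S/k_B = ln Z + ⟨E⟩/kT = ln(1.22286) + 25.8270/55.5 = 0.201192 + 0.465351 = 0.6665.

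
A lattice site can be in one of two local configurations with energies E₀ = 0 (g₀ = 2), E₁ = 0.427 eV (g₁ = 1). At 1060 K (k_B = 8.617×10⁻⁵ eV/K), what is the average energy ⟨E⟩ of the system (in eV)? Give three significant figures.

k_BT = 8.617×10⁻⁵ × 1060 K = 0.091340 eV.
Eᵢ/kT = 0, 4.6748.
Z = Σ gᵢe^(−Eᵢ/kT) = 2·e^(−0) + 1·e^(−4.6748) = 2.0000 + 0.0093274 = 2.0093.
⟨E⟩ = Σ Eᵢ gᵢe^(−Eᵢ/kT) / Z = (0·2.0000 + 0.427·0.0093274) / 2.0093 = 0.00198 eV.

0.00198 eV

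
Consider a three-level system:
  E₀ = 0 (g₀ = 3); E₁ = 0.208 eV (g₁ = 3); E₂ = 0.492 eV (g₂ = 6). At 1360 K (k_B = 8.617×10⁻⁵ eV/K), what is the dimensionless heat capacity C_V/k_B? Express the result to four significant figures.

0.7599

k_BT = 8.617×10⁻⁵ × 1360 K = 0.117191 eV.
Eᵢ/kT = 0, 1.77488, 4.19827.
Z = Σ gᵢe^(−Eᵢ/kT) = 3·e^(−0) + 3·e^(−1.77488) + 6·e^(−4.19827) = 3.00000 + 0.508511 + 0.0901292 = 3.59864.
⟨E⟩ = 0.0417141 eV, ⟨E²⟩ = 0.0121761 eV².
C_V/k_B = (⟨E²⟩ − ⟨E⟩²)/(kT)² = (0.0121761 − 0.00174007)/0.0137337 = 0.7599.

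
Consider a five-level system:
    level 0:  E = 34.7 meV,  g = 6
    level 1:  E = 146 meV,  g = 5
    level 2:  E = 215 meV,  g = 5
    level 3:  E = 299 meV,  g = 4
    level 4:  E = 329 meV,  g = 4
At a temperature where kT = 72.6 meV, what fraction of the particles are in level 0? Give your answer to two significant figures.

Eᵢ/kT = 0.4780, 2.011, 2.961, 4.118, 4.532.
Z = Σ gᵢe^(−Eᵢ/kT) = 6·e^(−0.4780) + 5·e^(−2.011) + 5·e^(−2.961) + 4·e^(−4.118) + 4·e^(−4.532) = 3.720 + 0.6693 + 0.2588 + 0.06511 + 0.04304 = 4.756.
P₀ = g₀ e^(−E₀/kT) / Z = 3.720/4.756 = 0.78.

0.78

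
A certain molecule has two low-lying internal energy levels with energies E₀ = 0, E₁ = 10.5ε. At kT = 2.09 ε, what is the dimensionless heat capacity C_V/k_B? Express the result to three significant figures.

0.164

Eᵢ/kT = 0, 5.0239.
Z = Σ e^(−Eᵢ/kT) = e^(−0) + e^(−5.0239) = 1.0000 + 0.0065788 = 1.0066.
⟨E⟩ = 0.068624 ε, ⟨E²⟩ = 0.72056 ε².
C_V/k_B = (⟨E²⟩ − ⟨E⟩²)/(kT)² = (0.72056 − 0.0047093)/4.3681 = 0.164.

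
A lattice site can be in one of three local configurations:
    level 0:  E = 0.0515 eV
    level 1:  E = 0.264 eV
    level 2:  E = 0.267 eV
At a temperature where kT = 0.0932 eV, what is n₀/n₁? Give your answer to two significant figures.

9.8

n₀/n₁ = exp[−(E₀−E₁)/kT] = exp(−(-0.2125 eV)/(0.0932 eV)) = exp(2.280) = 9.8.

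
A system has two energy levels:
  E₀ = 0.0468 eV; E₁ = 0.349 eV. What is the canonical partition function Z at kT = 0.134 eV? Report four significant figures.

Eᵢ/kT = 0.349254, 2.60448.
Z = Σ e^(−Eᵢ/kT) = e^(−0.349254) + e^(−2.60448) = 0.705214 + 0.0739416 = 0.779156.

Z = 0.7792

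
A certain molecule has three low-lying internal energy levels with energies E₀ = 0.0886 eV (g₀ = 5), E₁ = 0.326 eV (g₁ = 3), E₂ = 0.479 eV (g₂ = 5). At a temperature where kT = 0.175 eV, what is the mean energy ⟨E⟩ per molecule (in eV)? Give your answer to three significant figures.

Eᵢ/kT = 0.50629, 1.8629, 2.7371.
Z = Σ gᵢe^(−Eᵢ/kT) = 5·e^(−0.50629) + 3·e^(−1.8629) + 5·e^(−2.7371) = 3.0136 + 0.46567 + 0.32379 = 3.8031.
⟨E⟩ = Σ Eᵢ gᵢe^(−Eᵢ/kT) / Z = (0.0886·3.0136 + 0.326·0.46567 + 0.479·0.32379) / 3.8031 = 0.151 eV.

0.151 eV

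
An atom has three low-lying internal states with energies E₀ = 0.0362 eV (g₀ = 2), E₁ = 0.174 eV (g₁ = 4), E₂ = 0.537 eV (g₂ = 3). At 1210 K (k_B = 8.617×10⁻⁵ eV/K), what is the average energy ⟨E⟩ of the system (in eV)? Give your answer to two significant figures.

k_BT = 8.617×10⁻⁵ × 1210 K = 0.1043 eV.
Eᵢ/kT = 0.3471, 1.668, 5.149.
Z = Σ gᵢe^(−Eᵢ/kT) = 2·e^(−0.3471) + 4·e^(−1.668) + 3·e^(−5.149) = 1.413 + 0.7545 + 0.01742 = 2.185.
⟨E⟩ = Σ Eᵢ gᵢe^(−Eᵢ/kT) / Z = (0.0362·1.413 + 0.174·0.7545 + 0.537·0.01742) / 2.185 = 0.088 eV.

0.088 eV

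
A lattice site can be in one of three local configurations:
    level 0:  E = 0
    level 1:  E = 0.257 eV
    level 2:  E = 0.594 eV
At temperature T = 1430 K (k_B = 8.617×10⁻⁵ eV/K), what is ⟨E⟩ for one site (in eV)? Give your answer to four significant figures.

0.03243 eV

k_BT = 8.617×10⁻⁵ × 1430 K = 0.123223 eV.
Eᵢ/kT = 0, 2.08565, 4.82053.
Z = Σ e^(−Eᵢ/kT) = e^(−0) + e^(−2.08565) + e^(−4.82053) = 1.00000 + 0.124226 + 0.00806251 = 1.13229.
⟨E⟩ = Σ Eᵢ e^(−Eᵢ/kT) / Z = (0·1.00000 + 0.257·0.124226 + 0.594·0.00806251) / 1.13229 = 0.03243 eV.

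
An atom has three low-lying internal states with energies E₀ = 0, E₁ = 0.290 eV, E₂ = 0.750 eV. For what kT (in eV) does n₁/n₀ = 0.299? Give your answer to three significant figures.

n₁/n₀ = exp[−(E₁−E₀)/kT] = 0.299.
⇒ (E₁−E₀)/kT = ln(1/0.299) = ln(3.3445) = 1.2073.
kT = 0.290 eV / 1.2073 = 0.240 eV.

0.240 eV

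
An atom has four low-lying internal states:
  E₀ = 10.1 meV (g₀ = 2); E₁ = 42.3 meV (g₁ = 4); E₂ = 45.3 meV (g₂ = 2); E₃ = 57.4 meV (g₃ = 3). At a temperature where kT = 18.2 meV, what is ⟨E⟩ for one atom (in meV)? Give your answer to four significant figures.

23.46 meV

Eᵢ/kT = 0.554945, 2.32418, 2.48901, 3.15385.
Z = Σ gᵢe^(−Eᵢ/kT) = 2·e^(−0.554945) + 4·e^(−2.32418) + 2·e^(−2.48901) + 3·e^(−3.15385) = 1.14821 + 0.391455 + 0.165984 + 0.128062 = 1.83371.
⟨E⟩ = Σ Eᵢ gᵢe^(−Eᵢ/kT) / Z = (10.1·1.14821 + 42.3·0.391455 + 45.3·0.165984 + 57.4·0.128062) / 1.83371 = 23.46 meV.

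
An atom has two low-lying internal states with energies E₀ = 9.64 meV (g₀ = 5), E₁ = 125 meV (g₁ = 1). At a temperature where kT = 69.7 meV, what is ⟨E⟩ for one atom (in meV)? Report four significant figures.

13.89 meV

Eᵢ/kT = 0.138307, 1.79340.
Z = Σ gᵢe^(−Eᵢ/kT) = 5·e^(−0.138307) + 1·e^(−1.79340) = 4.35416 + 0.166393 = 4.52055.
⟨E⟩ = Σ Eᵢ gᵢe^(−Eᵢ/kT) / Z = (9.64·4.35416 + 125·0.166393) / 4.52055 = 13.89 meV.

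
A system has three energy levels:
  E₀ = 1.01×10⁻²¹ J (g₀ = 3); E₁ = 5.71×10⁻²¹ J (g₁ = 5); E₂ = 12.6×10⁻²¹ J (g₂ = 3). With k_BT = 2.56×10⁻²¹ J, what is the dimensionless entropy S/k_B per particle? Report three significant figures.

1.76

Eᵢ/kT = 0.39453, 2.2305, 4.9219.
Z = Σ gᵢe^(−Eᵢ/kT) = 3·e^(−0.39453) + 5·e^(−2.2305) + 3·e^(−4.9219) = 2.0220 + 0.53737 + 0.021856 = 2.5812.
⟨E⟩ = Σ EᵢPᵢ = 2.0866 ×10⁻²¹ J.
S/k_B = ln Z + ⟨E⟩/kT = ln(2.5812) + 2.0866/2.56 = 0.94825 + 0.81508 = 1.76.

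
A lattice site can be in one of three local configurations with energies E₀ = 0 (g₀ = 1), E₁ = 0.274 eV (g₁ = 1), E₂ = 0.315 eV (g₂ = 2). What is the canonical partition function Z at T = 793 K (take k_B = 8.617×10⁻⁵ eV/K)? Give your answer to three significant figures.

k_BT = 8.617×10⁻⁵ × 793 K = 0.068333 eV.
Eᵢ/kT = 0, 4.0098, 4.6098.
Z = Σ gᵢe^(−Eᵢ/kT) = 1·e^(−0) + 1·e^(−4.0098) + 2·e^(−4.6098) = 1.0000 + 0.018137 + 0.019908 = 1.0380.

Z = 1.04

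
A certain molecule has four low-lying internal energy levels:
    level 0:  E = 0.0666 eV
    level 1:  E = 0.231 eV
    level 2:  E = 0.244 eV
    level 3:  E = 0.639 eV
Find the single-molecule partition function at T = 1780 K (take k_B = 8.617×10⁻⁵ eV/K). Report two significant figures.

k_BT = 8.617×10⁻⁵ × 1780 K = 0.1534 eV.
Eᵢ/kT = 0.4342, 1.506, 1.591, 4.166.
Z = Σ e^(−Eᵢ/kT) = e^(−0.4342) + e^(−1.506) + e^(−1.591) + e^(−4.166) = 0.6478 + 0.2218 + 0.2037 + 0.01551 = 1.089.

Z = 1.1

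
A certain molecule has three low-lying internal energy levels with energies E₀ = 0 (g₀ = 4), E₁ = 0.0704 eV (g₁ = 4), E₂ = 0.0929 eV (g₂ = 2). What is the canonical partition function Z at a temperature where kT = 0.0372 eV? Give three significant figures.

Z = 4.77

Eᵢ/kT = 0, 1.8925, 2.4973.
Z = Σ gᵢe^(−Eᵢ/kT) = 4·e^(−0) + 4·e^(−1.8925) + 2·e^(−2.4973) = 4.0000 + 0.60278 + 0.16461 = 4.7674.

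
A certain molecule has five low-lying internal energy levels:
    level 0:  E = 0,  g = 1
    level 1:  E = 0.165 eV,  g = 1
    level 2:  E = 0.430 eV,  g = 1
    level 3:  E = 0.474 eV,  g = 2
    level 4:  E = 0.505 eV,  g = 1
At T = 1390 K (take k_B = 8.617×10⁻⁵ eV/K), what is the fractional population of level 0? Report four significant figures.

0.7503

k_BT = 8.617×10⁻⁵ × 1390 K = 0.119776 eV.
Eᵢ/kT = 0, 1.37757, 3.59003, 3.95739, 4.21620.
Z = Σ gᵢe^(−Eᵢ/kT) = 1·e^(−0) + 1·e^(−1.37757) + 1·e^(−3.59003) + 2·e^(−3.95739) + 1·e^(−4.21620) = 1.00000 + 0.252191 + 0.0275975 + 0.0382259 + 0.0147546 = 1.33277.
P₀ = g₀ e^(−E₀/kT) / Z = 1.00000/1.33277 = 0.7503.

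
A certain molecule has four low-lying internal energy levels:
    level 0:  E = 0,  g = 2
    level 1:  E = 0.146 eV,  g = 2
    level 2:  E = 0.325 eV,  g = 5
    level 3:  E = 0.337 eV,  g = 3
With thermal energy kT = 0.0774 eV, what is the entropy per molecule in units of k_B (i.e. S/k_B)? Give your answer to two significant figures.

Eᵢ/kT = 0, 1.886, 4.199, 4.354.
Z = Σ gᵢe^(−Eᵢ/kT) = 2·e^(−0) + 2·e^(−1.886) + 5·e^(−4.199) + 3·e^(−4.354) = 2.000 + 0.3034 + 0.07505 + 0.03857 = 2.417.
⟨E⟩ = Σ EᵢPᵢ = 0.03380 eV.
S/k_B = ln Z + ⟨E⟩/kT = ln(2.417) + 0.03380/0.0774 = 0.8825 + 0.4367 = 1.3.

1.3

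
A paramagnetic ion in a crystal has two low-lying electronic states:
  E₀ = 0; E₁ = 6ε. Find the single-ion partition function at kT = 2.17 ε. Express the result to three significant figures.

Eᵢ/kT = 0, 2.7650.
Z = Σ e^(−Eᵢ/kT) = e^(−0) + e^(−2.7650) = 1.0000 + 0.062976 = 1.0630.

Z = 1.06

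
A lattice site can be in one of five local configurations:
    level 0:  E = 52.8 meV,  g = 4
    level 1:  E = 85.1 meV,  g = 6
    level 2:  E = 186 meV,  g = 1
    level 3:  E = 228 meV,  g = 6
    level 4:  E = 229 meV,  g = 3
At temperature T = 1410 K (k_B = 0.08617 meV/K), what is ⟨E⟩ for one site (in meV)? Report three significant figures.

k_BT = 0.08617 × 1410 K = 121.50 meV.
Eᵢ/kT = 0.43457, 0.70041, 1.5309, 1.8765, 1.8848.
Z = Σ gᵢe^(−Eᵢ/kT) = 4·e^(−0.43457) + 6·e^(−0.70041) + 1·e^(−1.5309) + 6·e^(−1.8765) + 3·e^(−1.8848) = 2.5902 + 2.9783 + 0.21634 + 0.91875 + 0.45558 = 7.1592.
⟨E⟩ = Σ Eᵢ gᵢe^(−Eᵢ/kT) / Z = (52.8·2.5902 + 85.1·2.9783 + 186·0.21634 + 228·0.91875 + 229·0.45558) / 7.1592 = 104 meV.

104 meV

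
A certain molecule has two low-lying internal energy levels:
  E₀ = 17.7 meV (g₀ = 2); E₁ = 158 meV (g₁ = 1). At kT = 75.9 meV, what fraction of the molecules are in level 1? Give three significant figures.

Eᵢ/kT = 0.23320, 2.0817.
Z = Σ gᵢe^(−Eᵢ/kT) = 2·e^(−0.23320) + 1·e^(−2.0817) = 1.5840 + 0.12472 = 1.7087.
P₁ = g₁ e^(−E₁/kT) / Z = 0.12472/1.7087 = 0.0730.

0.0730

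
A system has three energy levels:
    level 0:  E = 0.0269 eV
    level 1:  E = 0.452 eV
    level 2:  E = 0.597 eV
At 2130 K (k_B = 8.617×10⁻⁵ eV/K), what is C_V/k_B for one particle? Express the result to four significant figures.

0.7373

k_BT = 8.617×10⁻⁵ × 2130 K = 0.183542 eV.
Eᵢ/kT = 0.146560, 2.46265, 3.25266.
Z = Σ e^(−Eᵢ/kT) = e^(−0.146560) + e^(−2.46265) + e^(−3.25266) = 0.863674 + 0.0852088 + 0.0386712 = 0.987554.
⟨E⟩ = 0.0859031 eV, ⟨E²⟩ = 0.0322172 eV².
C_V/k_B = (⟨E²⟩ − ⟨E⟩²)/(kT)² = (0.0322172 − 0.00737934)/0.0336877 = 0.7373.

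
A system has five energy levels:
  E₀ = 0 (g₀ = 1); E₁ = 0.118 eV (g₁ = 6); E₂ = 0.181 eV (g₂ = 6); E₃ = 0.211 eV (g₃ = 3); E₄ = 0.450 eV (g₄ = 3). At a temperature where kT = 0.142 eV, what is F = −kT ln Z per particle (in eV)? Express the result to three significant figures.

Eᵢ/kT = 0, 0.83099, 1.2746, 1.4859, 3.1690.
Z = Σ gᵢe^(−Eᵢ/kT) = 1·e^(−0) + 6·e^(−0.83099) + 6·e^(−1.2746) + 3·e^(−1.4859) + 3·e^(−3.1690) = 1.0000 + 2.6137 + 1.6773 + 0.67890 + 0.12614 = 6.0960.
F = −kT ln Z = −0.142 × ln(6.0960) = −0.142 × 1.8076 = -0.257 eV.

-0.257 eV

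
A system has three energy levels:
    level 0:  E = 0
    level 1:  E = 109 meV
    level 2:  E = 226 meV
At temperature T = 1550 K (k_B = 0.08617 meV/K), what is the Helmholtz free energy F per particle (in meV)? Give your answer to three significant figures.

-65.0 meV

k_BT = 0.08617 × 1550 K = 133.56 meV.
Eᵢ/kT = 0, 0.81611, 1.6921.
Z = Σ e^(−Eᵢ/kT) = e^(−0) + e^(−0.81611) + e^(−1.6921) = 1.0000 + 0.44215 + 0.18413 = 1.6263.
F = −kT ln Z = −133.56 × ln(1.6263) = −133.56 × 0.48631 = -65.0 meV.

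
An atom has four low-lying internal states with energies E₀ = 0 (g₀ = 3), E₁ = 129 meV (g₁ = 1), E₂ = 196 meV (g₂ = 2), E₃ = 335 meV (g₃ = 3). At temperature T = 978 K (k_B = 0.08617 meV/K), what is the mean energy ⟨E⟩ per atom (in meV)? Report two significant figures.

25 meV

k_BT = 0.08617 × 978 K = 84.27 meV.
Eᵢ/kT = 0, 1.531, 2.326, 3.975.
Z = Σ gᵢe^(−Eᵢ/kT) = 3·e^(−0) + 1·e^(−1.531) + 2·e^(−2.326) + 3·e^(−3.975) = 3.000 + 0.2163 + 0.1954 + 0.05634 = 3.468.
⟨E⟩ = Σ Eᵢ gᵢe^(−Eᵢ/kT) / Z = (0·3.000 + 129·0.2163 + 196·0.1954 + 335·0.05634) / 3.468 = 25 meV.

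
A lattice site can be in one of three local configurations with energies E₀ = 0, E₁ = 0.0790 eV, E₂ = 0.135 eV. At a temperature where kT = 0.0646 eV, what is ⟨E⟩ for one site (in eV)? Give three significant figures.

0.0282 eV

Eᵢ/kT = 0, 1.2229, 2.0898.
Z = Σ e^(−Eᵢ/kT) = e^(−0) + e^(−1.2229) + e^(−2.0898) = 1.0000 + 0.29438 + 0.12371 = 1.4181.
⟨E⟩ = Σ Eᵢ e^(−Eᵢ/kT) / Z = (0·1.0000 + 0.0790·0.29438 + 0.135·0.12371) / 1.4181 = 0.0282 eV.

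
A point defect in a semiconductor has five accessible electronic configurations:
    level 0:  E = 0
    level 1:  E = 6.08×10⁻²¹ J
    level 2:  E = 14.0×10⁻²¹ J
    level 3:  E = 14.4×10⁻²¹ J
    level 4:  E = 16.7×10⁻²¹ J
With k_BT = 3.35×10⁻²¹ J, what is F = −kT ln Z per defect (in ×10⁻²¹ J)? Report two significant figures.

-0.61 ×10⁻²¹ J

Eᵢ/kT = 0, 1.815, 4.179, 4.299, 4.985.
Z = Σ e^(−Eᵢ/kT) = e^(−0) + e^(−1.815) + e^(−4.179) + e^(−4.299) + e^(−4.985) = 1.000 + 0.1628 + 0.01531 + 0.01358 + 0.006840 = 1.199.
F = −kT ln Z = −3.35 × ln(1.199) = −3.35 × 0.1815 = -0.61 ×10⁻²¹ J.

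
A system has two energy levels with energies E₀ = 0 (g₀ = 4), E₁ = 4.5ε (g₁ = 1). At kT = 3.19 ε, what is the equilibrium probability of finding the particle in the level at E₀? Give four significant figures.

0.9425

Eᵢ/kT = 0, 1.41066.
Z = Σ gᵢe^(−Eᵢ/kT) = 4·e^(−0) + 1·e^(−1.41066) = 4.00000 + 0.243982 = 4.24398.
P₀ = g₀ e^(−E₀/kT) / Z = 4.00000/4.24398 = 0.9425.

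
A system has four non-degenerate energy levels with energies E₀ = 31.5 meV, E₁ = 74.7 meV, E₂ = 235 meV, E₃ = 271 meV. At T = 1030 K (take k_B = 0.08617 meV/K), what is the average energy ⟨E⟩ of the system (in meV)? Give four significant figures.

k_BT = 0.08617 × 1030 K = 88.7551 meV.
Eᵢ/kT = 0.354909, 0.841642, 2.64774, 3.05335.
Z = Σ e^(−Eᵢ/kT) = e^(−0.354909) + e^(−0.841642) + e^(−2.64774) + e^(−3.05335) = 0.701237 + 0.431002 + 0.0708111 + 0.0472005 = 1.25025.
⟨E⟩ = Σ Eᵢ e^(−Eᵢ/kT) / Z = (31.5·0.701237 + 74.7·0.431002 + 235·0.0708111 + 271·0.0472005) / 1.25025 = 66.96 meV.

66.96 meV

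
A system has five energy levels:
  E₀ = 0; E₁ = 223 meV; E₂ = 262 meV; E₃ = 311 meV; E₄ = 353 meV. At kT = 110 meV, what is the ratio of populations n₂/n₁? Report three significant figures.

n₂/n₁ = exp[−(E₂−E₁)/kT] = exp(−(39 meV)/(110 meV)) = exp(-0.35455) = 0.701.

0.701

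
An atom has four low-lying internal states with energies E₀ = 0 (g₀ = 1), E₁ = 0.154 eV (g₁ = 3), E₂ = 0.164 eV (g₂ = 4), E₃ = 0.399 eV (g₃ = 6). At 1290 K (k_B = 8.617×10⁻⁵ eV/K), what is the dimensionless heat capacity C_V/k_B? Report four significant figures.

0.8551

k_BT = 8.617×10⁻⁵ × 1290 K = 0.111159 eV.
Eᵢ/kT = 0, 1.38540, 1.47536, 3.58945.
Z = Σ gᵢe^(−Eᵢ/kT) = 1·e^(−0) + 3·e^(−1.38540) + 4·e^(−1.47536) + 6·e^(−3.58945) = 1.00000 + 0.750671 + 0.914786 + 0.165681 = 2.83114.
⟨E⟩ = 0.117174 eV, ⟨E²⟩ = 0.0242954 eV².
C_V/k_B = (⟨E²⟩ − ⟨E⟩²)/(kT)² = (0.0242954 − 0.0137297)/0.0123563 = 0.8551.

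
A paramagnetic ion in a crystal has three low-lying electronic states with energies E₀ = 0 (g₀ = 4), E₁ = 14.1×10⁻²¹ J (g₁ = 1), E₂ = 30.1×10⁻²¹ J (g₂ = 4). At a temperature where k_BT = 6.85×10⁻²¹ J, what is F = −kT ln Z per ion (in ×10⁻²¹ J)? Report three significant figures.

-9.79 ×10⁻²¹ J

Eᵢ/kT = 0, 2.0584, 4.3942.
Z = Σ gᵢe^(−Eᵢ/kT) = 4·e^(−0) + 1·e^(−2.0584) + 4·e^(−4.3942) = 4.0000 + 0.12766 + 0.049395 = 4.1771.
F = −kT ln Z = −6.85 × ln(4.1771) = −6.85 × 1.4296 = -9.79 ×10⁻²¹ J.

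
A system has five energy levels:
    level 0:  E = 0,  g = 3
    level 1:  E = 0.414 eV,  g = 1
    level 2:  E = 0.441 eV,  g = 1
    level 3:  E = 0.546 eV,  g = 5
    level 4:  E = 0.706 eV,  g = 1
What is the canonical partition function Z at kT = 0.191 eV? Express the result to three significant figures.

Eᵢ/kT = 0, 2.1675, 2.3089, 2.8586, 3.6963.
Z = Σ gᵢe^(−Eᵢ/kT) = 3·e^(−0) + 1·e^(−2.1675) + 1·e^(−2.3089) + 5·e^(−2.8586) + 1·e^(−3.6963) = 3.0000 + 0.11446 + 0.099370 + 0.28674 + 0.024815 = 3.5254.

Z = 3.53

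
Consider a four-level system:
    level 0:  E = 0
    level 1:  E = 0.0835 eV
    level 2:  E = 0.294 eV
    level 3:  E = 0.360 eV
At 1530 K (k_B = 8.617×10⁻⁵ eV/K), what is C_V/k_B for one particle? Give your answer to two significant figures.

k_BT = 8.617×10⁻⁵ × 1530 K = 0.1318 eV.
Eᵢ/kT = 0, 0.6335, 2.231, 2.731.
Z = Σ e^(−Eᵢ/kT) = e^(−0) + e^(−0.6335) + e^(−2.231) + e^(−2.731) = 1.000 + 0.5307 + 0.1074 + 0.06515 = 1.703.
⟨E⟩ = 0.05833 eV, ⟨E²⟩ = 0.01258 eV².
C_V/k_B = (⟨E²⟩ − ⟨E⟩²)/(kT)² = (0.01258 − 0.003402)/0.01737 = 0.53.

0.53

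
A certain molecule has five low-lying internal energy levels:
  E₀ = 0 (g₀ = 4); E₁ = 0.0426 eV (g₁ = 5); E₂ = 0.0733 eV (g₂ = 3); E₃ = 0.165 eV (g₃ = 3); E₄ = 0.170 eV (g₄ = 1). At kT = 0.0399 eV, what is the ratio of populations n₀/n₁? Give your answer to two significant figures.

2.3

n₀/n₁ = (g₀/g₁) exp[−(E₀−E₁)/kT] = (4/5) × exp(−(-0.0426 eV)/(0.0399 eV)) = (4/5) × exp(1.068) = 2.3.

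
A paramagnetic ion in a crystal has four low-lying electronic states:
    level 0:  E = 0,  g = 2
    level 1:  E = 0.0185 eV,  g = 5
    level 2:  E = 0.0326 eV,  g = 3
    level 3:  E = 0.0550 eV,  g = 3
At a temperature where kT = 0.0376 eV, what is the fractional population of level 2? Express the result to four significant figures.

0.1798

Eᵢ/kT = 0, 0.492021, 0.867021, 1.46277.
Z = Σ gᵢe^(−Eᵢ/kT) = 2·e^(−0) + 5·e^(−0.492021) + 3·e^(−0.867021) + 3·e^(−1.46277) = 2.00000 + 3.05695 + 1.26060 + 0.694782 = 7.01233.
P₂ = g₂ e^(−E₂/kT) / Z = 1.26060/7.01233 = 0.1798.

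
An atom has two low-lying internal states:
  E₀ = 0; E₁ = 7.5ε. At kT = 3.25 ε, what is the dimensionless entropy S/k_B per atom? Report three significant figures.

0.304

Eᵢ/kT = 0, 2.3077.
Z = Σ e^(−Eᵢ/kT) = e^(−0) + e^(−2.3077) = 1.0000 + 0.099490 = 1.0995.
⟨E⟩ = Σ EᵢPᵢ = 0.67865 ε.
S/k_B = ln Z + ⟨E⟩/kT = ln(1.0995) + 0.67865/3.25 = 0.094856 + 0.20882 = 0.304.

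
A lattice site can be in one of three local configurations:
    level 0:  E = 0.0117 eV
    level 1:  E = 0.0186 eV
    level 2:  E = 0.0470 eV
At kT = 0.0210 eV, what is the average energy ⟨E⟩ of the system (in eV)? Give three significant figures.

0.0178 eV

Eᵢ/kT = 0.55714, 0.88571, 2.2381.
Z = Σ e^(−Eᵢ/kT) = e^(−0.55714) + e^(−0.88571) + e^(−2.2381) = 0.57285 + 0.41242 + 0.10666 = 1.0919.
⟨E⟩ = Σ Eᵢ e^(−Eᵢ/kT) / Z = (0.0117·0.57285 + 0.0186·0.41242 + 0.0470·0.10666) / 1.0919 = 0.0178 eV.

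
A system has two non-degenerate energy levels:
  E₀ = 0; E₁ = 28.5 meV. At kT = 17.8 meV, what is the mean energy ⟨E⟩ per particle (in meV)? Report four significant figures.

4.783 meV

Eᵢ/kT = 0, 1.60112.
Z = Σ e^(−Eᵢ/kT) = e^(−0) + e^(−1.60112) = 1.00000 + 0.201671 = 1.20167.
⟨E⟩ = Σ Eᵢ e^(−Eᵢ/kT) / Z = (0·1.00000 + 28.5·0.201671) / 1.20167 = 4.783 meV.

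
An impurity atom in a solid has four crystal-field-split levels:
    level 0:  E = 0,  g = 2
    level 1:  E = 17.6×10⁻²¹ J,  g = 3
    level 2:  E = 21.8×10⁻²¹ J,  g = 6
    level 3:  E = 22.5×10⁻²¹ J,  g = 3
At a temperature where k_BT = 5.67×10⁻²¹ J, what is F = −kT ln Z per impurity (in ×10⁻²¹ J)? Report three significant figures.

Eᵢ/kT = 0, 3.1041, 3.8448, 3.9683.
Z = Σ gᵢe^(−Eᵢ/kT) = 2·e^(−0) + 3·e^(−3.1041) + 6·e^(−3.8448) + 3·e^(−3.9683) = 2.0000 + 0.13459 + 0.12834 + 0.056717 = 2.3196.
F = −kT ln Z = −5.67 × ln(2.3196) = −5.67 × 0.84139 = -4.77 ×10⁻²¹ J.

-4.77 ×10⁻²¹ J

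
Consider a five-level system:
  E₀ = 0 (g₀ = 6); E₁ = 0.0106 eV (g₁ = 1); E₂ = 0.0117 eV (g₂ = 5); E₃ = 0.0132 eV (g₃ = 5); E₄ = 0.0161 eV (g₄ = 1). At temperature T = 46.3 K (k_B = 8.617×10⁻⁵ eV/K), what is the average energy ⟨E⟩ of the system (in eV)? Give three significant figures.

0.00100 eV

k_BT = 8.617×10⁻⁵ × 46.3 K = 0.0039897 eV.
Eᵢ/kT = 0, 2.6568, 2.9326, 3.3085, 4.0354.
Z = Σ gᵢe^(−Eᵢ/kT) = 6·e^(−0) + 1·e^(−2.6568) + 5·e^(−2.9326) + 5·e^(−3.3085) + 1·e^(−4.0354) = 6.0000 + 0.070172 + 0.26629 + 0.18285 + 0.017679 = 6.5370.
⟨E⟩ = Σ Eᵢ gᵢe^(−Eᵢ/kT) / Z = (0·6.0000 + 0.0106·0.070172 + 0.0117·0.26629 + 0.0132·0.18285 + 0.0161·0.017679) / 6.5370 = 0.00100 eV.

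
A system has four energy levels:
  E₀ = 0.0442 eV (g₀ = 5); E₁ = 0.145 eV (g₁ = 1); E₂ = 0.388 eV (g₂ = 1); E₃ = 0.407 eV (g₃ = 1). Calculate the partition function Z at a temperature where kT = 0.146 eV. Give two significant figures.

Eᵢ/kT = 0.3027, 0.9932, 2.658, 2.788.
Z = Σ gᵢe^(−Eᵢ/kT) = 5·e^(−0.3027) + 1·e^(−0.9932) + 1·e^(−2.658) + 1·e^(−2.788) = 3.694 + 0.3704 + 0.07009 + 0.06154 = 4.196.

Z = 4.2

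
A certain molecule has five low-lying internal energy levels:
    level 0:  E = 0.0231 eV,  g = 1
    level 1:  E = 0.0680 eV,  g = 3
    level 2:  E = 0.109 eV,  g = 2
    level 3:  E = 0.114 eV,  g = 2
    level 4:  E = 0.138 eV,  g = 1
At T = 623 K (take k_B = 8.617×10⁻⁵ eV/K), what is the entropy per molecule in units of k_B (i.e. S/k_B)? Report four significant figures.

1.977

k_BT = 8.617×10⁻⁵ × 623 K = 0.0536839 eV.
Eᵢ/kT = 0.430297, 1.26667, 2.03040, 2.12354, 2.57060.
Z = Σ gᵢe^(−Eᵢ/kT) = 1·e^(−0.430297) + 3·e^(−1.26667) + 2·e^(−2.03040) + 2·e^(−2.12354) + 1·e^(−2.57060) = 0.650316 + 0.845305 + 0.262566 + 0.239215 + 0.0764896 = 2.07389.
⟨E⟩ = Σ EᵢPᵢ = 0.0669991 eV.
S/k_B = ln Z + ⟨E⟩/kT = ln(2.07389) + 0.0669991/0.0536839 = 0.729426 + 1.24803 = 1.977.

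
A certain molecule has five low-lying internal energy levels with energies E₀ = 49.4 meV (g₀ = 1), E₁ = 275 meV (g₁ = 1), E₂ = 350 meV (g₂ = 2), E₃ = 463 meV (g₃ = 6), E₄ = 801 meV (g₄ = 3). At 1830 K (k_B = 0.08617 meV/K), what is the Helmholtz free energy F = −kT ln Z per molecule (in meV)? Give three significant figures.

-59.7 meV

k_BT = 0.08617 × 1830 K = 157.69 meV.
Eᵢ/kT = 0.31327, 1.7439, 2.2195, 2.9361, 5.0796.
Z = Σ gᵢe^(−Eᵢ/kT) = 1·e^(−0.31327) + 1·e^(−1.7439) + 2·e^(−2.2195) + 6·e^(−2.9361) + 3·e^(−5.0796) = 0.73105 + 0.17484 + 0.21733 + 0.31843 + 0.018667 = 1.4603.
F = −kT ln Z = −157.69 × ln(1.4603) = −157.69 × 0.37864 = -59.7 meV.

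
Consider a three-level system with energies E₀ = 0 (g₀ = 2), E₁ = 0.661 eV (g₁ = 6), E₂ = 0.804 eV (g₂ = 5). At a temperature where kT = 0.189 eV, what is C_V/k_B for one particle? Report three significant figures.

1.38

Eᵢ/kT = 0, 3.4974, 4.2540.
Z = Σ gᵢe^(−Eᵢ/kT) = 2·e^(−0) + 6·e^(−3.4974) + 5·e^(−4.2540) = 2.0000 + 0.18166 + 0.071036 = 2.2527.
⟨E⟩ = 0.078657 eV, ⟨E²⟩ = 0.055618 eV².
C_V/k_B = (⟨E²⟩ − ⟨E⟩²)/(kT)² = (0.055618 − 0.0061869)/0.035721 = 1.38.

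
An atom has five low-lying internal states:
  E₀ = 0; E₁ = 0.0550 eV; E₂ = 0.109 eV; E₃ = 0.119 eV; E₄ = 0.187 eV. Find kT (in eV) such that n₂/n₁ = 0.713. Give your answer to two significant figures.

0.16 eV

n₂/n₁ = exp[−(E₂−E₁)/kT] = 0.713.
⇒ (E₂−E₁)/kT = ln(1/0.713) = ln(1.403) = 0.3386.
kT = 0.0540 eV / 0.3386 = 0.16 eV.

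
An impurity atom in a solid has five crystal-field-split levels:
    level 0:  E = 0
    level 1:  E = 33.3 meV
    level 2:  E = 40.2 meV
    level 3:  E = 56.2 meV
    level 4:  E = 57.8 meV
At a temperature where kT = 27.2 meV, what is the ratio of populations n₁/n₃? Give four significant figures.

2.321

n₁/n₃ = exp[−(E₁−E₃)/kT] = exp(−(-22.9 meV)/(27.2 meV)) = exp(0.841912) = 2.321.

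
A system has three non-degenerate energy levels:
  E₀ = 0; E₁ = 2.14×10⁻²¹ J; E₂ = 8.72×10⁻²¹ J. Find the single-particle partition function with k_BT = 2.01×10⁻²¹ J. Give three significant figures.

Eᵢ/kT = 0, 1.0647, 4.3383.
Z = Σ e^(−Eᵢ/kT) = e^(−0) + e^(−1.0647) + e^(−4.3383) = 1.0000 + 0.34483 + 0.013059 = 1.3579.

Z = 1.36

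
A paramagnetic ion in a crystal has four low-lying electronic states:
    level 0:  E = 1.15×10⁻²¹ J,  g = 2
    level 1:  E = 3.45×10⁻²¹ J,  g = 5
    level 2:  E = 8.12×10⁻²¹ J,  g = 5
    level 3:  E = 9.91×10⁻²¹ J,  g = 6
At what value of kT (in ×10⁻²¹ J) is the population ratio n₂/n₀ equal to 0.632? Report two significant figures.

n₂/n₀ = (g₂/g₀) exp[−(E₂−E₀)/kT] = 0.632.
⇒ (E₂−E₀)/kT = ln((5/2)/0.632) = ln(3.956) = 1.375.
kT = 6.97 ×10⁻²¹ J / 1.375 = 5.1 ×10⁻²¹ J.

5.1 ×10⁻²¹ J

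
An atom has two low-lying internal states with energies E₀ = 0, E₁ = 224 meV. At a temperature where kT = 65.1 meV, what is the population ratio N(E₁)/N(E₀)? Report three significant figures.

n₁/n₀ = exp[−(E₁−E₀)/kT] = exp(−(224 meV)/(65.1 meV)) = exp(-3.4409) = 0.0320.

0.0320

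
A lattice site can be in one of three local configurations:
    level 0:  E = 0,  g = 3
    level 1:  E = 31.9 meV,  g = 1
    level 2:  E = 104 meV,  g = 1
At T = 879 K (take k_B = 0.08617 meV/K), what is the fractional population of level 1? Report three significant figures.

k_BT = 0.08617 × 879 K = 75.743 meV.
Eᵢ/kT = 0, 0.42116, 1.3731.
Z = Σ gᵢe^(−Eᵢ/kT) = 3·e^(−0) + 1·e^(−0.42116) + 1·e^(−1.3731) = 3.0000 + 0.65629 + 0.25332 = 3.9096.
P₁ = g₁ e^(−E₁/kT) / Z = 0.65629/3.9096 = 0.168.

0.168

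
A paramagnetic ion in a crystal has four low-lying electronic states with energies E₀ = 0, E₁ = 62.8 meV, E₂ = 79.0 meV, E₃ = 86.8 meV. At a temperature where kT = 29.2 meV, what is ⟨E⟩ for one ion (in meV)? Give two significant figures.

14 meV

Eᵢ/kT = 0, 2.151, 2.705, 2.973.
Z = Σ e^(−Eᵢ/kT) = e^(−0) + e^(−2.151) + e^(−2.705) + e^(−2.973) = 1.000 + 0.1164 + 0.06687 + 0.05115 = 1.234.
⟨E⟩ = Σ Eᵢ e^(−Eᵢ/kT) / Z = (0·1.000 + 62.8·0.1164 + 79.0·0.06687 + 86.8·0.05115) / 1.234 = 14 meV.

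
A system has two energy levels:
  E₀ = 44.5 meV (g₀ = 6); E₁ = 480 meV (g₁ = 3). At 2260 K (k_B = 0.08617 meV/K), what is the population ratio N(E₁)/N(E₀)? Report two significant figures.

k_BT = 0.08617 × 2260 K = 194.7 meV.
n₁/n₀ = (g₁/g₀) exp[−(E₁−E₀)/kT] = (3/6) × exp(−(435.5 meV)/(194.7 meV)) = (3/6) × exp(-2.237) = 0.053.

0.053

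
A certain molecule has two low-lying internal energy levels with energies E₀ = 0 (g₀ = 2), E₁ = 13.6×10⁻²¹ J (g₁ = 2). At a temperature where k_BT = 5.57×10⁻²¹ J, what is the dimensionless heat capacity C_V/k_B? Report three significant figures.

0.439

Eᵢ/kT = 0, 2.4417.
Z = Σ gᵢe^(−Eᵢ/kT) = 2·e^(−0) + 2·e^(−2.4417) = 2.0000 + 0.17403 = 2.1740.
⟨E⟩ = 1.0887, ⟨E²⟩ = 14.806.
C_V/k_B = (⟨E²⟩ − ⟨E⟩²)/(kT)² = (14.806 − 1.1853)/31.025 = 0.439.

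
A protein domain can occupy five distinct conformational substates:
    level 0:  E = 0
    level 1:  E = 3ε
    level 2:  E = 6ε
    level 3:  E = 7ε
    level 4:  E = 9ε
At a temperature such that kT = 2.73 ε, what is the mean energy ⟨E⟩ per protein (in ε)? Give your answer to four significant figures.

1.629 ε

Eᵢ/kT = 0, 1.09890, 2.19780, 2.56410, 3.29670.
Z = Σ e^(−Eᵢ/kT) = e^(−0) + e^(−1.09890) + e^(−2.19780) + e^(−2.56410) + e^(−3.29670) = 1.00000 + 0.333237 + 0.111047 + 0.0769884 + 0.0370051 = 1.55828.
⟨E⟩ = Σ Eᵢ e^(−Eᵢ/kT) / Z = (0·1.00000 + 3·0.333237 + 6·0.111047 + 7·0.0769884 + 9·0.0370051) / 1.55828 = 1.629 ε.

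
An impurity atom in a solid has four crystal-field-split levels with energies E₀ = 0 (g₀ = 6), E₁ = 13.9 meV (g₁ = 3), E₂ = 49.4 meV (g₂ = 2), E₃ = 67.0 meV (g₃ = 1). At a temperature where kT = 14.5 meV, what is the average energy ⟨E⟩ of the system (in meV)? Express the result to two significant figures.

2.8 meV

Eᵢ/kT = 0, 0.9586, 3.407, 4.621.
Z = Σ gᵢe^(−Eᵢ/kT) = 6·e^(−0) + 3·e^(−0.9586) + 2·e^(−3.407) + 1·e^(−4.621) = 6.000 + 1.150 + 0.06628 + 0.009843 = 7.226.
⟨E⟩ = Σ Eᵢ gᵢe^(−Eᵢ/kT) / Z = (0·6.000 + 13.9·1.150 + 49.4·0.06628 + 67.0·0.009843) / 7.226 = 2.8 meV.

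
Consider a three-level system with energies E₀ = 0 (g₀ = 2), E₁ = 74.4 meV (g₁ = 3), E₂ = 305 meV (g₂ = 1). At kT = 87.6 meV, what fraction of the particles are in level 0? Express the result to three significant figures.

Eᵢ/kT = 0, 0.84932, 3.4817.
Z = Σ gᵢe^(−Eᵢ/kT) = 2·e^(−0) + 3·e^(−0.84932) + 1·e^(−3.4817) = 2.0000 + 1.2831 + 0.030755 = 3.3139.
P₀ = g₀ e^(−E₀/kT) / Z = 2.0000/3.3139 = 0.604.

0.604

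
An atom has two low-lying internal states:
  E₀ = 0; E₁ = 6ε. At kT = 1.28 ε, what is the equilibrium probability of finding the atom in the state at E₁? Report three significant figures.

Eᵢ/kT = 0, 4.6875.
Z = Σ e^(−Eᵢ/kT) = e^(−0) + e^(−4.6875) = 1.0000 + 0.0092097 = 1.0092.
P₁ = e^(−E₁/kT) / Z = 0.0092097/1.0092 = 0.00913.

0.00913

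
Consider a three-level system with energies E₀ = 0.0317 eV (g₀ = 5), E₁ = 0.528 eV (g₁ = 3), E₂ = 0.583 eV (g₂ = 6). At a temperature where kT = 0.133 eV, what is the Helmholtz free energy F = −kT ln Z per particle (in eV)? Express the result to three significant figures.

Eᵢ/kT = 0.23835, 3.9699, 4.3835.
Z = Σ gᵢe^(−Eᵢ/kT) = 5·e^(−0.23835) + 3·e^(−3.9699) + 6·e^(−4.3835) = 3.9396 + 0.056626 + 0.074890 = 4.0711.
F = −kT ln Z = −0.133 × ln(4.0711) = −0.133 × 1.4039 = -0.187 eV.

-0.187 eV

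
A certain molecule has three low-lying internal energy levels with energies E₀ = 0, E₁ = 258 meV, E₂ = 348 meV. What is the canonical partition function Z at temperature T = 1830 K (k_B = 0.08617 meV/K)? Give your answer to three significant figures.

k_BT = 0.08617 × 1830 K = 157.69 meV.
Eᵢ/kT = 0, 1.6361, 2.2069.
Z = Σ e^(−Eᵢ/kT) = e^(−0) + e^(−1.6361) + e^(−2.2069) = 1.0000 + 0.19474 + 0.11004 = 1.3048.

Z = 1.30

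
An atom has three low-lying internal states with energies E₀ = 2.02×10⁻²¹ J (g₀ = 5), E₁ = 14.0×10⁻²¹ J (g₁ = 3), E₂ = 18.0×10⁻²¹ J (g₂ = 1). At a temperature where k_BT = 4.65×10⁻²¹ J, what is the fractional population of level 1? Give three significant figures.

0.0434

Eᵢ/kT = 0.43441, 3.0108, 3.8710.
Z = Σ gᵢe^(−Eᵢ/kT) = 5·e^(−0.43441) + 3·e^(−3.0108) + 1·e^(−3.8710) = 3.2382 + 0.14776 + 0.020838 = 3.4068.
P₁ = g₁ e^(−E₁/kT) / Z = 0.14776/3.4068 = 0.0434.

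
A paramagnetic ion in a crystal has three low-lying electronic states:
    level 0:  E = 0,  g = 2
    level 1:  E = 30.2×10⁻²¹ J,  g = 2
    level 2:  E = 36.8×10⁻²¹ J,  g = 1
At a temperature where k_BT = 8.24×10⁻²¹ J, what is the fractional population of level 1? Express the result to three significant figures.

Eᵢ/kT = 0, 3.6650, 4.4660.
Z = Σ gᵢe^(−Eᵢ/kT) = 2·e^(−0) + 2·e^(−3.6650) + 1·e^(−4.4660) = 2.0000 + 0.051208 + 0.011493 = 2.0627.
P₁ = g₁ e^(−E₁/kT) / Z = 0.051208/2.0627 = 0.0248.

0.0248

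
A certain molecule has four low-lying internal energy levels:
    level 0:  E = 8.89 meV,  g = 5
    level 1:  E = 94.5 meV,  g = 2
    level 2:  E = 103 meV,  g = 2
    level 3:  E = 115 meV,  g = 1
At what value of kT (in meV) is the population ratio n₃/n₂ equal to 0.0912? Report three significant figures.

7.05 meV

n₃/n₂ = (g₃/g₂) exp[−(E₃−E₂)/kT] = 0.0912.
⇒ (E₃−E₂)/kT = ln((1/2)/0.0912) = ln(5.4825) = 1.7016.
kT = 12 meV / 1.7016 = 7.05 meV.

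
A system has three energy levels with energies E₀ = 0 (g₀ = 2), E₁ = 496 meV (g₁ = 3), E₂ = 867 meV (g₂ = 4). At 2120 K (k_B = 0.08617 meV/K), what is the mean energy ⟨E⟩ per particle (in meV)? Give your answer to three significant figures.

k_BT = 0.08617 × 2120 K = 182.68 meV.
Eᵢ/kT = 0, 2.7151, 4.7460.
Z = Σ gᵢe^(−Eᵢ/kT) = 2·e^(−0) + 3·e^(−2.7151) + 4·e^(−4.7460) = 2.0000 + 0.19859 + 0.034745 = 2.2333.
⟨E⟩ = Σ Eᵢ gᵢe^(−Eᵢ/kT) / Z = (0·2.0000 + 496·0.19859 + 867·0.034745) / 2.2333 = 57.6 meV.

57.6 meV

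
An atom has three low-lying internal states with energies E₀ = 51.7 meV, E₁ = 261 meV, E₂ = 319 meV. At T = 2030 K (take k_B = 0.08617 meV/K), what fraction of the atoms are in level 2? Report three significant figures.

k_BT = 0.08617 × 2030 K = 174.93 meV.
Eᵢ/kT = 0.29555, 1.4920, 1.8236.
Z = Σ e^(−Eᵢ/kT) = e^(−0.29555) + e^(−1.4920) + e^(−1.8236) = 0.74412 + 0.22492 + 0.16144 = 1.1305.
P₂ = e^(−E₂/kT) / Z = 0.16144/1.1305 = 0.143.

0.143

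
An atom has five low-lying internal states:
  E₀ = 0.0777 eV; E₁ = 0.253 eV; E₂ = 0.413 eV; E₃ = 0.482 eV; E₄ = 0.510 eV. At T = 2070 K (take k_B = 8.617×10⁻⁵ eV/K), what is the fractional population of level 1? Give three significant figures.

k_BT = 8.617×10⁻⁵ × 2070 K = 0.17837 eV.
Eᵢ/kT = 0.43561, 1.4184, 2.3154, 2.7022, 2.8592.
Z = Σ e^(−Eᵢ/kT) = e^(−0.43561) + e^(−1.4184) + e^(−2.3154) + e^(−2.7022) + e^(−2.8592) = 0.64687 + 0.24210 + 0.098727 + 0.067058 + 0.057315 = 1.1121.
P₁ = e^(−E₁/kT) / Z = 0.24210/1.1121 = 0.218.

0.218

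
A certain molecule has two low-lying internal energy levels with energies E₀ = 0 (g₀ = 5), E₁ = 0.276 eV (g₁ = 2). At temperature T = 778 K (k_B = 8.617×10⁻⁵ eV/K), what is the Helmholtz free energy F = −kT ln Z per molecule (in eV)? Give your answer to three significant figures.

-0.108 eV

k_BT = 8.617×10⁻⁵ × 778 K = 0.067040 eV.
Eᵢ/kT = 0, 4.1169.
Z = Σ gᵢe^(−Eᵢ/kT) = 5·e^(−0) + 2·e^(−4.1169) = 5.0000 + 0.032590 = 5.0326.
F = −kT ln Z = −0.067040 × ln(5.0326) = −0.067040 × 1.6159 = -0.108 eV.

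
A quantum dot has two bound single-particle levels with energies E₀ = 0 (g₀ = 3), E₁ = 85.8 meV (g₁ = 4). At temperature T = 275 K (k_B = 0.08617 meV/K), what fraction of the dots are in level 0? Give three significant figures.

k_BT = 0.08617 × 275 K = 23.697 meV.
Eᵢ/kT = 0, 3.6207.
Z = Σ gᵢe^(−Eᵢ/kT) = 3·e^(−0) + 4·e^(−3.6207) = 3.0000 + 0.10706 = 3.1071.
P₀ = g₀ e^(−E₀/kT) / Z = 3.0000/3.1071 = 0.966.

0.966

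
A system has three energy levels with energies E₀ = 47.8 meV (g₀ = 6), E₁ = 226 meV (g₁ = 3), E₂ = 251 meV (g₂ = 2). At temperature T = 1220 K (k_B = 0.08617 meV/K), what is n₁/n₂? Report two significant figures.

k_BT = 0.08617 × 1220 K = 105.1 meV.
n₁/n₂ = (g₁/g₂) exp[−(E₁−E₂)/kT] = (3/2) × exp(−(-25 meV)/(105.1 meV)) = (3/2) × exp(0.2379) = 1.9.

1.9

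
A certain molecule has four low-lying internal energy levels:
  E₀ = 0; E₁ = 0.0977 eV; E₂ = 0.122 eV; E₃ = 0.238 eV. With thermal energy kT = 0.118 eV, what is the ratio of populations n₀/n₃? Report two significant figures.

n₀/n₃ = exp[−(E₀−E₃)/kT] = exp(−(-0.238 eV)/(0.118 eV)) = exp(2.017) = 7.5.

7.5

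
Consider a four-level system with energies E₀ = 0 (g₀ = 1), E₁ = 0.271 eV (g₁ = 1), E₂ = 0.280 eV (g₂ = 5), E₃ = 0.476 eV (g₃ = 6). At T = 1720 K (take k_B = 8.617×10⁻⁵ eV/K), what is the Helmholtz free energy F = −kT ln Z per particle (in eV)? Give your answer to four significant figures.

-0.1140 eV

k_BT = 8.617×10⁻⁵ × 1720 K = 0.148212 eV.
Eᵢ/kT = 0, 1.82846, 1.88919, 3.21162.
Z = Σ gᵢe^(−Eᵢ/kT) = 1·e^(−0) + 1·e^(−1.82846) + 5·e^(−1.88919) + 6·e^(−3.21162) = 1.00000 + 0.160661 + 0.755971 + 0.241748 = 2.15838.
F = −kT ln Z = −0.148212 × ln(2.15838) = −0.148212 × 0.769358 = -0.1140 eV.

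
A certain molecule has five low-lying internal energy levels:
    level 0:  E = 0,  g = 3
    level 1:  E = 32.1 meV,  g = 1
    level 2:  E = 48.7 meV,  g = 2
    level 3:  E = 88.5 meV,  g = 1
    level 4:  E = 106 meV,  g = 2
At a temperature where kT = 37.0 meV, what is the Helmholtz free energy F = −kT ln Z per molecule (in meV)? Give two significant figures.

-53 meV

Eᵢ/kT = 0, 0.8676, 1.316, 2.392, 2.865.
Z = Σ gᵢe^(−Eᵢ/kT) = 3·e^(−0) + 1·e^(−0.8676) + 2·e^(−1.316) + 1·e^(−2.392) + 2·e^(−2.865) = 3.000 + 0.4200 + 0.5364 + 0.09145 + 0.1140 = 4.162.
F = −kT ln Z = −37.0 × ln(4.162) = −37.0 × 1.426 = -53 meV.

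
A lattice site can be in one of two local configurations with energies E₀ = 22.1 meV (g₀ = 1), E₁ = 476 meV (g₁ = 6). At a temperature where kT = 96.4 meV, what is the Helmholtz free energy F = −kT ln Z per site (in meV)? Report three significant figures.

Eᵢ/kT = 0.22925, 4.9378.
Z = Σ gᵢe^(−Eᵢ/kT) = 1·e^(−0.22925) + 6·e^(−4.9378) = 0.79513 + 0.043022 = 0.83815.
F = −kT ln Z = −96.4 × ln(0.83815) = −96.4 × -0.17656 = 17.0 meV.

17.0 meV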